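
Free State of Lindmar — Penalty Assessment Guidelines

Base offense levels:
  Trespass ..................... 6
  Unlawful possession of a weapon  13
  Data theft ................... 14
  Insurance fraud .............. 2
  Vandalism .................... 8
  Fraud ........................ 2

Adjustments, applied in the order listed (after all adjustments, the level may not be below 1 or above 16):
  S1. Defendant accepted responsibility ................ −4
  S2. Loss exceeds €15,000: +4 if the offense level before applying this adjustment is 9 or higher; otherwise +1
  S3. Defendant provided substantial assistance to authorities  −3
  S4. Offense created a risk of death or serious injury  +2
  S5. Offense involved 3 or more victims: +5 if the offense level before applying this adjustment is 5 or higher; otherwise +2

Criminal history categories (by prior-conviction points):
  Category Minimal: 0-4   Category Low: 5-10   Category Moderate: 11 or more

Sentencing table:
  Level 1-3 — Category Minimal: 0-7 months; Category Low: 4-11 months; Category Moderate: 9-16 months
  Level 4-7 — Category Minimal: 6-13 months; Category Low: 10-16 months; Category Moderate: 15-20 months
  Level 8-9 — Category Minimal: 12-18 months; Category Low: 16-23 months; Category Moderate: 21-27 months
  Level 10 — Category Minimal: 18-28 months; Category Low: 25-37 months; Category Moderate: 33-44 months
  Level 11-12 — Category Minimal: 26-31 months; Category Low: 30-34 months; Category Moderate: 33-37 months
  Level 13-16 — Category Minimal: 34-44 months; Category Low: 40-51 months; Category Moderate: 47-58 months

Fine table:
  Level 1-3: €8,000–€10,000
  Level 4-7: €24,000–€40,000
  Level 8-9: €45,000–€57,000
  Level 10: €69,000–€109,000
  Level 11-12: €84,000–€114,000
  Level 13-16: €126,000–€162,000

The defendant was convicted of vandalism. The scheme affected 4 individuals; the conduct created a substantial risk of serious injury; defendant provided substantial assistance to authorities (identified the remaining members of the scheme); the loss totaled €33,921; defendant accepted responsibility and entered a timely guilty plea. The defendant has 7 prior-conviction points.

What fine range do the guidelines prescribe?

€24,000–€40,000

Base offense level for vandalism: 8.
S1 applies: 8 − 4 = 4.
S2 applies (level before this adjustment is 4 < 9, so +1): 4 + 1 = 5.
S3 applies: 5 − 3 = 2.
S4 applies: 2 + 2 = 4.
S5 applies (level before this adjustment is 4 < 5, so +2): 4 + 2 = 6.
Final offense level: 6.
Level 6 falls in the 4-7 band.
Fine table: Level 4-7 → €24,000–€40,000.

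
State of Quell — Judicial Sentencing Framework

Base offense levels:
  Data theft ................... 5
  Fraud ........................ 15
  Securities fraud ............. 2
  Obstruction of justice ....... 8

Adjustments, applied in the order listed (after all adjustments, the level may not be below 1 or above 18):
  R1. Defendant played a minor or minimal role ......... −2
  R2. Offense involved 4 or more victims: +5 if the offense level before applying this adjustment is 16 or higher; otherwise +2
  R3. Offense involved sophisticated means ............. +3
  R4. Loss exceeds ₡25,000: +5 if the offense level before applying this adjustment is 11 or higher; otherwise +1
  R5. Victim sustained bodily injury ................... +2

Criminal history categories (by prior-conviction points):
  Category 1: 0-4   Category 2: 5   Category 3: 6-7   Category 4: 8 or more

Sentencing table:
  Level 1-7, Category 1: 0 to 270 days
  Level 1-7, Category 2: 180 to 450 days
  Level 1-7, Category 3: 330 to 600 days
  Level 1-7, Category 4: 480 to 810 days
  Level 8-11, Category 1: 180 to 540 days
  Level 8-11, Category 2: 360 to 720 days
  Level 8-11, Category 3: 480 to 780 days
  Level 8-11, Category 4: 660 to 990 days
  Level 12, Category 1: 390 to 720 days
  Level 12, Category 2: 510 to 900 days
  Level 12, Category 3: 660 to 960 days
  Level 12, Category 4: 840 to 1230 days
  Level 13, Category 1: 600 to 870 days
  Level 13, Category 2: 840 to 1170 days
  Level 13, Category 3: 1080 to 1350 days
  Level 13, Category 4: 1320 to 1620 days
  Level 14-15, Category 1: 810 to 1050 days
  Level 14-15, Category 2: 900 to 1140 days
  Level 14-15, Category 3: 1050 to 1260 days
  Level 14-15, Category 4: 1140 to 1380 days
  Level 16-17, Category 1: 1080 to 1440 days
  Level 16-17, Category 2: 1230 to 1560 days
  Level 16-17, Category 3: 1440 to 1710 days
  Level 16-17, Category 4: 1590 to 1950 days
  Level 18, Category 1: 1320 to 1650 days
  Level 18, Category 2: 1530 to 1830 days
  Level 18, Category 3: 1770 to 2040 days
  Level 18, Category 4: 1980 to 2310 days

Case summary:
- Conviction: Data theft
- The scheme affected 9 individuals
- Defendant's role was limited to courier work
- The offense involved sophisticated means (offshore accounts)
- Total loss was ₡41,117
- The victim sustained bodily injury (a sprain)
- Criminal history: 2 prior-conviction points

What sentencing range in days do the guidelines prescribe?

180-540 days

Base offense level for data theft: 5.
R1 applies: 5 − 2 = 3.
R2 applies (level before this adjustment is 3 < 16, so +2): 3 + 2 = 5.
R3 applies: 5 + 3 = 8.
R4 applies (level before this adjustment is 8 < 11, so +1): 8 + 1 = 9.
R5 applies: 9 + 2 = 11.
Final offense level: 11.
Criminal history: 2 prior points → Category 1 (0-4).
Level 11 falls in the 8-11 band.
Grid: Level 8-11 × Category 1 = 180-540 days.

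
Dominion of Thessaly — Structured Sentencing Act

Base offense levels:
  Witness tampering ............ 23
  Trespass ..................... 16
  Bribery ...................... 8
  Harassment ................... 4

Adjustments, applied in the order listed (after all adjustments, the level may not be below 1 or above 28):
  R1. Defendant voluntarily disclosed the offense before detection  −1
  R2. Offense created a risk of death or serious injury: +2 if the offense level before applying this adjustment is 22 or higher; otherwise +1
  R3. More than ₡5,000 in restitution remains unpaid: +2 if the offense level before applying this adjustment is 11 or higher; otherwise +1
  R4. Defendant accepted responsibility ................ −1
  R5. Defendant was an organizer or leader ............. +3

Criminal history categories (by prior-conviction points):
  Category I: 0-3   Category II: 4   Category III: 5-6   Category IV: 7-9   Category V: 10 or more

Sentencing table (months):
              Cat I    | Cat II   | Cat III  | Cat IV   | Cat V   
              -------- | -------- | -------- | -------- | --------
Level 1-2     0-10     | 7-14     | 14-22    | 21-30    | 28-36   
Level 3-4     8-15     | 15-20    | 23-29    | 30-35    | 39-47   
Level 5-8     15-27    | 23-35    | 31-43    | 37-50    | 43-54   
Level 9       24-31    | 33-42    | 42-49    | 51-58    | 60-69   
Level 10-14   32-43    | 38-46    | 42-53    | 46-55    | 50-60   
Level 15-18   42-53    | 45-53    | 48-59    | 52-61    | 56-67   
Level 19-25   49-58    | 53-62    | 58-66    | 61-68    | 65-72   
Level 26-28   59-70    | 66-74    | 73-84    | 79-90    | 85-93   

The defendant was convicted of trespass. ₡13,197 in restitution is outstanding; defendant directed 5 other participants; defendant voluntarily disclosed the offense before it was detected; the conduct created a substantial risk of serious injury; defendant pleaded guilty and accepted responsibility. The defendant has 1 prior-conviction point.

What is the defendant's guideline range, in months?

49-58 months

Base offense level for trespass: 16.
R1 applies: 16 − 1 = 15.
R2 applies (level before this adjustment is 15 < 22, so +1): 15 + 1 = 16.
R3 applies (level before this adjustment is 16 ≥ 11, so +2): 16 + 2 = 18.
R4 applies: 18 − 1 = 17.
R5 applies: 17 + 3 = 20.
Final offense level: 20.
Criminal history: 1 prior point → Category I (0-3).
Level 20 falls in the 19-25 band.
Grid: Level 19-25 × Category I = 49-58 months.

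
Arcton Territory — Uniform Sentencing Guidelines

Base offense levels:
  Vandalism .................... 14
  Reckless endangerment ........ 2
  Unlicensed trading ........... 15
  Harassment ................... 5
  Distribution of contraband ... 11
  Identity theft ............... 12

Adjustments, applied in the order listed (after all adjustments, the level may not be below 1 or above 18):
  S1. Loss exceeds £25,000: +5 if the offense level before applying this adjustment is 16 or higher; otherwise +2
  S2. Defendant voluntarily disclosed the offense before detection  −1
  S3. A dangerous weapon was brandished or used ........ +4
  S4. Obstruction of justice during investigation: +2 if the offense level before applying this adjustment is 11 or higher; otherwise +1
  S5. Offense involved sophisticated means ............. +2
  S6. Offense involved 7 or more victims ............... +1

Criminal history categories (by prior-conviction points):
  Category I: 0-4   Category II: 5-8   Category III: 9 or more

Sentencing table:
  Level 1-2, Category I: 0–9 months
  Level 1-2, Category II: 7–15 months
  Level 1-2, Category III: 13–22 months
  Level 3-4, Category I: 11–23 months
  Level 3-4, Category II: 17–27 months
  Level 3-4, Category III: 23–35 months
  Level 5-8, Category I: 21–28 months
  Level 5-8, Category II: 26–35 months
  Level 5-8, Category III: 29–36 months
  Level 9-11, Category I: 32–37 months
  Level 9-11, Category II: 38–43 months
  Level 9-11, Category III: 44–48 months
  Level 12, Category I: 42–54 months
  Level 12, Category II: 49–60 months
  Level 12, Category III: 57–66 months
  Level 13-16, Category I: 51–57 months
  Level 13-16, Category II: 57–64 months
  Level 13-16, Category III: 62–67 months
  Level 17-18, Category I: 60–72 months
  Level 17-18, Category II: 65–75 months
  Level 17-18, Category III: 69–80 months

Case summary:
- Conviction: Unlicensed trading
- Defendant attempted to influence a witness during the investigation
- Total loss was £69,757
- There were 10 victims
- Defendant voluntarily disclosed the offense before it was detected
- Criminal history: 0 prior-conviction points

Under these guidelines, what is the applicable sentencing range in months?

60-72 months

Base offense level for unlicensed trading: 15.
S1 applies (level before this adjustment is 15 < 16, so +2): 15 + 2 = 17.
S2 applies: 17 − 1 = 16.
S3 does not apply.
S4 applies (level before this adjustment is 16 ≥ 11, so +2): 16 + 2 = 18.
S5 does not apply.
S6 applies: 18 + 1 = 19.
Level 19 exceeds the maximum of 18; capped at 18.
Final offense level: 18.
Criminal history: 0 prior points → Category I (0-4).
Level 18 falls in the 17-18 band.
Grid: Level 17-18 × Category I = 60-72 months.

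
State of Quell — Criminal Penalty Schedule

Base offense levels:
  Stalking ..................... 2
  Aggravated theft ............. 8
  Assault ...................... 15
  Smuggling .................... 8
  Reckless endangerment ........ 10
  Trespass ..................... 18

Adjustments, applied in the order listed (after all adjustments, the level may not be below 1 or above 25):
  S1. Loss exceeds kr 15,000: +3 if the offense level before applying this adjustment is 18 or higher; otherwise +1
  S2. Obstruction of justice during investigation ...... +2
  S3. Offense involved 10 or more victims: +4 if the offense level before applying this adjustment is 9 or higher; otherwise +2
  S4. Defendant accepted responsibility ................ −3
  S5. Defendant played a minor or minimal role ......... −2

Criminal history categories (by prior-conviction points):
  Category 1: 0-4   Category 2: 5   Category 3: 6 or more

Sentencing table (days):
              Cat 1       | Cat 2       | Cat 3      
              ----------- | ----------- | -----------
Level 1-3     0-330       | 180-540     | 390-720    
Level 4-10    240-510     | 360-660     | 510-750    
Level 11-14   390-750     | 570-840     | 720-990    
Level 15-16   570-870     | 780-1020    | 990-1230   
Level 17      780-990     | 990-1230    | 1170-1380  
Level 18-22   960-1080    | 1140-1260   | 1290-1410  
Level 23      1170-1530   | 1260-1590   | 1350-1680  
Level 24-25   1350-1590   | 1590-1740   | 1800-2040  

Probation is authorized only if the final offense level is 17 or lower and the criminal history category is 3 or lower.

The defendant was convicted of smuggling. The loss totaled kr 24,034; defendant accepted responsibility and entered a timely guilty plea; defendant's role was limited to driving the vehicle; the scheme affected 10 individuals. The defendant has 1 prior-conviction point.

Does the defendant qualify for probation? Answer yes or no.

Yes

Base offense level for smuggling: 8.
S1 applies (level before this adjustment is 8 < 18, so +1): 8 + 1 = 9.
S3 applies (level before this adjustment is 9 ≥ 9, so +4): 9 + 4 = 13.
S4 applies: 13 − 3 = 10.
S5 applies: 10 − 2 = 8.
Final offense level: 8.
Criminal history: 1 prior point → Category 1 (0-4).
Level 8 falls in the 4-10 band.
Grid: Level 4-10 × Category 1 = 240-510 days.
Probation check: level 8 ≤ 17 and category 1 ≤ 3 → eligible.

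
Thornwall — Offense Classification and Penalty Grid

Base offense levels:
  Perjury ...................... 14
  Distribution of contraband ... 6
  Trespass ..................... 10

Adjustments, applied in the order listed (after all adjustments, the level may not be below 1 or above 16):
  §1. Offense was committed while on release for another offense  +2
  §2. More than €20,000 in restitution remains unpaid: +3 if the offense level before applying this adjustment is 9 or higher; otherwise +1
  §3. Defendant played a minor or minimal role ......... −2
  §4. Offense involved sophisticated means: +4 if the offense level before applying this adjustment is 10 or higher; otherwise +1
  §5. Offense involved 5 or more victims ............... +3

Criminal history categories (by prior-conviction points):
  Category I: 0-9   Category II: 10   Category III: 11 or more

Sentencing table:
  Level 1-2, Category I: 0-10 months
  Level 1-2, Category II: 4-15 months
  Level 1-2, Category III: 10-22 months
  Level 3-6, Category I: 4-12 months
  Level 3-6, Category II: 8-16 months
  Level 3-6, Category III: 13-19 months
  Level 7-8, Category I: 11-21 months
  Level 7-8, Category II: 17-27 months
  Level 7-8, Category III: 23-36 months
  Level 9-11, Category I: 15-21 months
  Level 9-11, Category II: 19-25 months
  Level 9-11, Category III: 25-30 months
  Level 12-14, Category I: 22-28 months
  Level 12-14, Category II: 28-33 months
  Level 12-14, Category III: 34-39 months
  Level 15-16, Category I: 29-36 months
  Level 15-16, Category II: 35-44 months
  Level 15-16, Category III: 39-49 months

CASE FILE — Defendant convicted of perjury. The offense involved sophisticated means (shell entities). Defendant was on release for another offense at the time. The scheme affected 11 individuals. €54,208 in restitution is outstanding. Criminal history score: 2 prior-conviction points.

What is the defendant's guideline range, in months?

Base offense level for perjury: 14.
§1 applies: 14 + 2 = 16.
§2 applies (level before this adjustment is 16 ≥ 9, so +3): 16 + 3 = 19.
§4 applies (level before this adjustment is 19 ≥ 10, so +4): 19 + 4 = 23.
§5 applies: 23 + 3 = 26.
Level 26 exceeds the maximum of 16; capped at 16.
Final offense level: 16.
Criminal history: 2 prior points → Category I (0-9).
Level 16 falls in the 15-16 band.
Grid: Level 15-16 × Category I = 29-36 months.

29-36 months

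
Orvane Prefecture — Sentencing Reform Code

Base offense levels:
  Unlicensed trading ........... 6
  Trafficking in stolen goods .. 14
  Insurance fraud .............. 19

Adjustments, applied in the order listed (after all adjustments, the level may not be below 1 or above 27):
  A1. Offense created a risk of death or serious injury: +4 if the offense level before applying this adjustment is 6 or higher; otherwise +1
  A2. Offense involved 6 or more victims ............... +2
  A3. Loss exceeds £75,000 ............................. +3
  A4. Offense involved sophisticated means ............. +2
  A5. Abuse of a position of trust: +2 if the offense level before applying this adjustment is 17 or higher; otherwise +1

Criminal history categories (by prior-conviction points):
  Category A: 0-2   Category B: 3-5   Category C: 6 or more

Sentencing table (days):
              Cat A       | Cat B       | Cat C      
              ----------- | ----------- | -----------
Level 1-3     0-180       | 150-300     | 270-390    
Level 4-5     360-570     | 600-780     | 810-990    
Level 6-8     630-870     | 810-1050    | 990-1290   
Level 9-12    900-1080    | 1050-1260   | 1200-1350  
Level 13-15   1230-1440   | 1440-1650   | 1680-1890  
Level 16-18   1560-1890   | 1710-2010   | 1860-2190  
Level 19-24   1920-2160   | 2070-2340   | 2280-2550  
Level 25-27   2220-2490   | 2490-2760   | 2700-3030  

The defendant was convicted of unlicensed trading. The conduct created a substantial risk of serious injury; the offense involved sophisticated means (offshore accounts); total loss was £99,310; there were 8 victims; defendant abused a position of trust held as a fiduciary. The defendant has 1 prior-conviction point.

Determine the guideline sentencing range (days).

1920-2160 days

Base offense level for unlicensed trading: 6.
A1 applies (level before this adjustment is 6 ≥ 6, so +4): 6 + 4 = 10.
A2 applies: 10 + 2 = 12.
A3 applies: 12 + 3 = 15.
A4 applies: 15 + 2 = 17.
A5 applies (level before this adjustment is 17 ≥ 17, so +2): 17 + 2 = 19.
Final offense level: 19.
Criminal history: 1 prior point → Category A (0-2).
Level 19 falls in the 19-24 band.
Grid: Level 19-24 × Category A = 1920-2160 days.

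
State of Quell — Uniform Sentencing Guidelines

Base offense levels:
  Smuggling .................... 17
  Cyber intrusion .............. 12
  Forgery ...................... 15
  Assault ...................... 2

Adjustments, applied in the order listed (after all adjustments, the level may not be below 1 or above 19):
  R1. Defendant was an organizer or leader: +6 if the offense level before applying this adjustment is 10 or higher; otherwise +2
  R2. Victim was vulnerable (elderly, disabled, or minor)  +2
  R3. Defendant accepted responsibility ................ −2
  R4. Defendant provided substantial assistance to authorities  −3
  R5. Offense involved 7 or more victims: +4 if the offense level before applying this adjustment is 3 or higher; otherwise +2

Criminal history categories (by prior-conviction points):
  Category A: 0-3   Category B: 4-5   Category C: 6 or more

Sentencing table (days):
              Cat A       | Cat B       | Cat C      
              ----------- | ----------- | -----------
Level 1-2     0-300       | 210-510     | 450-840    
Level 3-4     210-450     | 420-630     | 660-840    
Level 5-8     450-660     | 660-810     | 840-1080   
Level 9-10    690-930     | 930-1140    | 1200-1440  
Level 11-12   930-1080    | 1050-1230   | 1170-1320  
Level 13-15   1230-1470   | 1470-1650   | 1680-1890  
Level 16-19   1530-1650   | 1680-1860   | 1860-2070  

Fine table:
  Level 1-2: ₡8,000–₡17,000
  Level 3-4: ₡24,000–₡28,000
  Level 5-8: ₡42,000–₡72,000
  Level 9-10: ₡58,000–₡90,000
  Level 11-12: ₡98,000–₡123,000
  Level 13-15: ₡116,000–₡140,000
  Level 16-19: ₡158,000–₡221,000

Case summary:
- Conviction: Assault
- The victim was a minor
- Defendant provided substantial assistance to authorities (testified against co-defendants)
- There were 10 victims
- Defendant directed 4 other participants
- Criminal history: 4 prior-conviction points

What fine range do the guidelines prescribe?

Base offense level for assault: 2.
R1 applies (level before this adjustment is 2 < 10, so +2): 2 + 2 = 4.
R2 applies: 4 + 2 = 6.
R3 does not apply.
R4 applies: 6 − 3 = 3.
R5 applies (level before this adjustment is 3 ≥ 3, so +4): 3 + 4 = 7.
Final offense level: 7.
Level 7 falls in the 5-8 band.
Fine table: Level 5-8 → ₡42,000–₡72,000.

₡42,000–₡72,000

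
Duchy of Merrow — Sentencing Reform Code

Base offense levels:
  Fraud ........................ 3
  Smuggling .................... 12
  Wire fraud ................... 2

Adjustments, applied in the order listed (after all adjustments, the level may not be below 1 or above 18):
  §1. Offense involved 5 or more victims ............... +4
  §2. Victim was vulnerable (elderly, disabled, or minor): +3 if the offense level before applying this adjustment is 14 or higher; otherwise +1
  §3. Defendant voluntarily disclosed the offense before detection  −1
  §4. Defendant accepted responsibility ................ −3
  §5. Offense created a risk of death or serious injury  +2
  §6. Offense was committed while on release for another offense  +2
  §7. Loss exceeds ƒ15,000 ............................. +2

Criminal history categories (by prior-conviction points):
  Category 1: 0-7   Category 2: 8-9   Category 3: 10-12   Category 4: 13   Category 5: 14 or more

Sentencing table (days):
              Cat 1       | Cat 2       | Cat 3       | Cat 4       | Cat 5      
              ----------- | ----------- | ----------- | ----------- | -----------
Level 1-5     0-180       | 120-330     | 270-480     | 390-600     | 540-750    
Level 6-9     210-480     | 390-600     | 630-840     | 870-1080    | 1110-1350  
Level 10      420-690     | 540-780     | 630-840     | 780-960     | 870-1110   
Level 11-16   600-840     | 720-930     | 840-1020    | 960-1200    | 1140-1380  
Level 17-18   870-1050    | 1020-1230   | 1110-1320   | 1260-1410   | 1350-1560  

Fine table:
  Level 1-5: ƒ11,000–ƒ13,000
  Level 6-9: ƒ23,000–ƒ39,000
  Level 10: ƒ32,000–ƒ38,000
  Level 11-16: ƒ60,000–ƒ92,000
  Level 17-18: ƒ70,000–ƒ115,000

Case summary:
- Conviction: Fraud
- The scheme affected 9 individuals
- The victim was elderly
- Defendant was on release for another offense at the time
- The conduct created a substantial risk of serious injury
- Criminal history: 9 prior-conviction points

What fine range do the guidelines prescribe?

ƒ60,000–ƒ92,000

Base offense level for fraud: 3.
§1 applies: 3 + 4 = 7.
§2 applies (level before this adjustment is 7 < 14, so +1): 7 + 1 = 8.
§5 applies: 8 + 2 = 10.
§6 applies: 10 + 2 = 12.
§7 does not apply.
Final offense level: 12.
Level 12 falls in the 11-16 band.
Fine table: Level 11-16 → ƒ60,000–ƒ92,000.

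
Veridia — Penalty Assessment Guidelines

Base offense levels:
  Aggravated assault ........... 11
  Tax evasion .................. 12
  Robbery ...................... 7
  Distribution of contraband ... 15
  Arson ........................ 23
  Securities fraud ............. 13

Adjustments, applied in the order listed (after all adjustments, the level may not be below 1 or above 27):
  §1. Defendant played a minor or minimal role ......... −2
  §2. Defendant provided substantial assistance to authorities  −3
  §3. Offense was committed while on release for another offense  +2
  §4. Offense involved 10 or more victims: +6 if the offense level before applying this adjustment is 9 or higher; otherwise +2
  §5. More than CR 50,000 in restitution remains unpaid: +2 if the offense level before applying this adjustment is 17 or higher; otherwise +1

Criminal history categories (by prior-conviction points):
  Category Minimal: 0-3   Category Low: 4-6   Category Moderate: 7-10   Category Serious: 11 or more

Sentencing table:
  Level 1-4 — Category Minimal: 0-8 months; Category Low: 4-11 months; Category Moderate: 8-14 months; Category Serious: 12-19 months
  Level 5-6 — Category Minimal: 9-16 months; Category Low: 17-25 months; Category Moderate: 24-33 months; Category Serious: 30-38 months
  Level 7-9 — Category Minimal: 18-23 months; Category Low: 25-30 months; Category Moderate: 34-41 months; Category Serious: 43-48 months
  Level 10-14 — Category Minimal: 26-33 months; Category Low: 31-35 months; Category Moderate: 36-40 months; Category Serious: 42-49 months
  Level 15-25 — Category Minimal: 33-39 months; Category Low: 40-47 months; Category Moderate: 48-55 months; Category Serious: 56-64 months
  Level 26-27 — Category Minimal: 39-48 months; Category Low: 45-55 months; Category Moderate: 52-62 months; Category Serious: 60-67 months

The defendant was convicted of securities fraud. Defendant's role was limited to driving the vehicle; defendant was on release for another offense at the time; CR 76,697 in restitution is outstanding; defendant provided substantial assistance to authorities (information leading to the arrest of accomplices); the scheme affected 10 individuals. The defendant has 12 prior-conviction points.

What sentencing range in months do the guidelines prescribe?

Base offense level for securities fraud: 13.
§1 applies: 13 − 2 = 11.
§2 applies: 11 − 3 = 8.
§3 applies: 8 + 2 = 10.
§4 applies (level before this adjustment is 10 ≥ 9, so +6): 10 + 6 = 16.
§5 applies (level before this adjustment is 16 < 17, so +1): 16 + 1 = 17.
Final offense level: 17.
Criminal history: 12 prior points → Category Serious (11+).
Level 17 falls in the 15-25 band.
Grid: Level 15-25 × Category Serious = 56-64 months.

56-64 months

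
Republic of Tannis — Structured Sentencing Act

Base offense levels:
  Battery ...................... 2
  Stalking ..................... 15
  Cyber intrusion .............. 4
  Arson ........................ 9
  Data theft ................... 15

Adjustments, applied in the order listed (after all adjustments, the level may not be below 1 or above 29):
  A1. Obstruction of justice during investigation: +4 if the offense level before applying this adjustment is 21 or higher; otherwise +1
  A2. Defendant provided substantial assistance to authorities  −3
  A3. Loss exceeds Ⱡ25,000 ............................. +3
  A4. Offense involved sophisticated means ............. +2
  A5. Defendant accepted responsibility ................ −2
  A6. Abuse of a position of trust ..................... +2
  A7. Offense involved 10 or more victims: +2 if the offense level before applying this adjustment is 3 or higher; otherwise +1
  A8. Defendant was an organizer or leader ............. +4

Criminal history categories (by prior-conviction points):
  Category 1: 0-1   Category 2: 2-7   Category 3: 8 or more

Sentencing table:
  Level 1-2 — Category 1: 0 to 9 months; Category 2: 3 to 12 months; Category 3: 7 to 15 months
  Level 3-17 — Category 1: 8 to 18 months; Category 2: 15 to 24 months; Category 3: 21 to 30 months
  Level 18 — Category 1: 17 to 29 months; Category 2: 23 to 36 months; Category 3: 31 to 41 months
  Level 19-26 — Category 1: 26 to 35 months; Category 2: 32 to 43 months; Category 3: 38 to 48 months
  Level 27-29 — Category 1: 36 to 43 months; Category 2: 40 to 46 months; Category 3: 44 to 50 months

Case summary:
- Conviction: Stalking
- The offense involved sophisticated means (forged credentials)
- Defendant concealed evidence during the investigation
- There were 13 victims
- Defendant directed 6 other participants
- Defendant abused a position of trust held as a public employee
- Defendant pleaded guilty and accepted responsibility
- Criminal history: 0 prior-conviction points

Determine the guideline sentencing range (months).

26-35 months

Base offense level for stalking: 15.
A1 applies (level before this adjustment is 15 < 21, so +1): 15 + 1 = 16.
A2 does not apply.
A4 applies: 16 + 2 = 18.
A5 applies: 18 − 2 = 16.
A6 applies: 16 + 2 = 18.
A7 applies (level before this adjustment is 18 ≥ 3, so +2): 18 + 2 = 20.
A8 applies: 20 + 4 = 24.
Final offense level: 24.
Criminal history: 0 prior points → Category 1 (0-1).
Level 24 falls in the 19-26 band.
Grid: Level 19-26 × Category 1 = 26-35 months.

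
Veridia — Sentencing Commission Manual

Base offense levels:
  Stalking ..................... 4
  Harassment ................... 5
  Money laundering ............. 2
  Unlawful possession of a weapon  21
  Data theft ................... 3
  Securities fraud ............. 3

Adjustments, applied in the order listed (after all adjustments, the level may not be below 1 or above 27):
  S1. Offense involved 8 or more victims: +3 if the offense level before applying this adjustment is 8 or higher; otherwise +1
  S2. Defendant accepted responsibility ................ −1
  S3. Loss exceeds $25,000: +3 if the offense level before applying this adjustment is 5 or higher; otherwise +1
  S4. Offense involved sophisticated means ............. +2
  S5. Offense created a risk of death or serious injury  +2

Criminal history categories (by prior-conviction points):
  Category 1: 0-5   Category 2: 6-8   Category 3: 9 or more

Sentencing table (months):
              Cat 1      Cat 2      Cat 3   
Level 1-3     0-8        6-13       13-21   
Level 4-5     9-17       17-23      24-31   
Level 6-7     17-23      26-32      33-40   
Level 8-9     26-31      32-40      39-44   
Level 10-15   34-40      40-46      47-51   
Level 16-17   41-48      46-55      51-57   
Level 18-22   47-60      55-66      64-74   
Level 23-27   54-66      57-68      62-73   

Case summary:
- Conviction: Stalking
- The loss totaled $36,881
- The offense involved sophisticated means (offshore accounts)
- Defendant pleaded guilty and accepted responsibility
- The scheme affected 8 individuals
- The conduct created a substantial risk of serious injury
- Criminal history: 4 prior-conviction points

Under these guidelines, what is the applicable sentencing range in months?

Base offense level for stalking: 4.
S1 applies (level before this adjustment is 4 < 8, so +1): 4 + 1 = 5.
S2 applies: 5 − 1 = 4.
S3 applies (level before this adjustment is 4 < 5, so +1): 4 + 1 = 5.
S4 applies: 5 + 2 = 7.
S5 applies: 7 + 2 = 9.
Final offense level: 9.
Criminal history: 4 prior points → Category 1 (0-5).
Level 9 falls in the 8-9 band.
Grid: Level 8-9 × Category 1 = 26-31 months.

26-31 months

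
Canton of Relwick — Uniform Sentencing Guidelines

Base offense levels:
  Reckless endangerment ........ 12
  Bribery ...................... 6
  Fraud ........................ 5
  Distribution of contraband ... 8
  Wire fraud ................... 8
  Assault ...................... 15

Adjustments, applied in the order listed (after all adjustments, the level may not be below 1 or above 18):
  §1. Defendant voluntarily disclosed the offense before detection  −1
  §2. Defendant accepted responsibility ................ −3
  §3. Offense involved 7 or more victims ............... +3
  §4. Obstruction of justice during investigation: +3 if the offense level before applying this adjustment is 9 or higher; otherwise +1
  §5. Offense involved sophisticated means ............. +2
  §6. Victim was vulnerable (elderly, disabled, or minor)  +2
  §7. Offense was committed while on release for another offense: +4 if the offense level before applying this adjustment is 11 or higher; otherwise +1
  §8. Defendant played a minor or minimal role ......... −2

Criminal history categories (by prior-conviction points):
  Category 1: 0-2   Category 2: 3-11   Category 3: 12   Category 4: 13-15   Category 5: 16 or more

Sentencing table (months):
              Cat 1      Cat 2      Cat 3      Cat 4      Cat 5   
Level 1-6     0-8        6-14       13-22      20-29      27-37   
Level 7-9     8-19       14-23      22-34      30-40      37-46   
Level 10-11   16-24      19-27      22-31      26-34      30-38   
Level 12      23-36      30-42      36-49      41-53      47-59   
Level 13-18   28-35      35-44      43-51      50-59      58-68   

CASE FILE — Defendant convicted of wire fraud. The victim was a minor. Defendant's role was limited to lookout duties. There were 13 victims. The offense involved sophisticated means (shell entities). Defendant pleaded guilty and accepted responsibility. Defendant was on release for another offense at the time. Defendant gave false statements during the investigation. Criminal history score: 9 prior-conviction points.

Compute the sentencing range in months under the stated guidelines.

35-44 months

Base offense level for wire fraud: 8.
§1 does not apply.
§2 applies: 8 − 3 = 5.
§3 applies: 5 + 3 = 8.
§4 applies (level before this adjustment is 8 < 9, so +1): 8 + 1 = 9.
§5 applies: 9 + 2 = 11.
§6 applies: 11 + 2 = 13.
§7 applies (level before this adjustment is 13 ≥ 11, so +4): 13 + 4 = 17.
§8 applies: 17 − 2 = 15.
Final offense level: 15.
Criminal history: 9 prior points → Category 2 (3-11).
Level 15 falls in the 13-18 band.
Grid: Level 13-18 × Category 2 = 35-44 months.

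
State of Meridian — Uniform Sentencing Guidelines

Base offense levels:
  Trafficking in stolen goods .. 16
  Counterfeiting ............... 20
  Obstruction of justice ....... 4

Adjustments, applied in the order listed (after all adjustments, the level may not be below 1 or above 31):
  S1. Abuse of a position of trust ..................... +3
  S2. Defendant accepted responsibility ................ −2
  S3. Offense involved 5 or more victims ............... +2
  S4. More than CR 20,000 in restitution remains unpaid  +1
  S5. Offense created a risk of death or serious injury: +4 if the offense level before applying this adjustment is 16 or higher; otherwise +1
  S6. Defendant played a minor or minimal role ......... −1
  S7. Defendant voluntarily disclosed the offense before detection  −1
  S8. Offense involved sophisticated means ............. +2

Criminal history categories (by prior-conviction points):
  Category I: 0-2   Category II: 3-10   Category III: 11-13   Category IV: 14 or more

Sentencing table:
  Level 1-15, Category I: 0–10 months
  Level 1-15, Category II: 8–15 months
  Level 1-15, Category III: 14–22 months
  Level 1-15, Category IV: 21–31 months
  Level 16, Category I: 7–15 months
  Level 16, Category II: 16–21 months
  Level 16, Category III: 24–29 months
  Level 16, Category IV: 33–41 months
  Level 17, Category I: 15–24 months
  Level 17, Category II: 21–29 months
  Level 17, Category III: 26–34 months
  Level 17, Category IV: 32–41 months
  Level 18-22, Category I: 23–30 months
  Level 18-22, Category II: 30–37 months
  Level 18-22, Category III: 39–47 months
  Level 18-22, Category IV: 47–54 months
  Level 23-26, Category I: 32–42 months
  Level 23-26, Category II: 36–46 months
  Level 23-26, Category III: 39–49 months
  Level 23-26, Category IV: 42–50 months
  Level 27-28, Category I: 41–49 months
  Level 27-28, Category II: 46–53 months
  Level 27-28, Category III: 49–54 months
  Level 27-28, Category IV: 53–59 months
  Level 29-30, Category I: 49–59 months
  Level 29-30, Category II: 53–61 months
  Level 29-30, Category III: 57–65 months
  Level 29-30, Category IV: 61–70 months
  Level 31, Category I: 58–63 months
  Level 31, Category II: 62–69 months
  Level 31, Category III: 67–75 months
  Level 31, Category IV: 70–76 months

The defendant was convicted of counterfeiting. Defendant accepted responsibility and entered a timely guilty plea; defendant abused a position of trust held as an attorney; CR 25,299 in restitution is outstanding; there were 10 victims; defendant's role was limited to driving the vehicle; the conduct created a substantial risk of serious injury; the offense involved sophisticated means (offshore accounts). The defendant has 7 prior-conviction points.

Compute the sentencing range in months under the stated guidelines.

Base offense level for counterfeiting: 20.
S1 applies: 20 + 3 = 23.
S2 applies: 23 − 2 = 21.
S3 applies: 21 + 2 = 23.
S4 applies: 23 + 1 = 24.
S5 applies (level before this adjustment is 24 ≥ 16, so +4): 24 + 4 = 28.
S6 applies: 28 − 1 = 27.
S8 applies: 27 + 2 = 29.
Final offense level: 29.
Criminal history: 7 prior points → Category II (3-10).
Level 29 falls in the 29-30 band.
Grid: Level 29-30 × Category II = 53-61 months.

53-61 months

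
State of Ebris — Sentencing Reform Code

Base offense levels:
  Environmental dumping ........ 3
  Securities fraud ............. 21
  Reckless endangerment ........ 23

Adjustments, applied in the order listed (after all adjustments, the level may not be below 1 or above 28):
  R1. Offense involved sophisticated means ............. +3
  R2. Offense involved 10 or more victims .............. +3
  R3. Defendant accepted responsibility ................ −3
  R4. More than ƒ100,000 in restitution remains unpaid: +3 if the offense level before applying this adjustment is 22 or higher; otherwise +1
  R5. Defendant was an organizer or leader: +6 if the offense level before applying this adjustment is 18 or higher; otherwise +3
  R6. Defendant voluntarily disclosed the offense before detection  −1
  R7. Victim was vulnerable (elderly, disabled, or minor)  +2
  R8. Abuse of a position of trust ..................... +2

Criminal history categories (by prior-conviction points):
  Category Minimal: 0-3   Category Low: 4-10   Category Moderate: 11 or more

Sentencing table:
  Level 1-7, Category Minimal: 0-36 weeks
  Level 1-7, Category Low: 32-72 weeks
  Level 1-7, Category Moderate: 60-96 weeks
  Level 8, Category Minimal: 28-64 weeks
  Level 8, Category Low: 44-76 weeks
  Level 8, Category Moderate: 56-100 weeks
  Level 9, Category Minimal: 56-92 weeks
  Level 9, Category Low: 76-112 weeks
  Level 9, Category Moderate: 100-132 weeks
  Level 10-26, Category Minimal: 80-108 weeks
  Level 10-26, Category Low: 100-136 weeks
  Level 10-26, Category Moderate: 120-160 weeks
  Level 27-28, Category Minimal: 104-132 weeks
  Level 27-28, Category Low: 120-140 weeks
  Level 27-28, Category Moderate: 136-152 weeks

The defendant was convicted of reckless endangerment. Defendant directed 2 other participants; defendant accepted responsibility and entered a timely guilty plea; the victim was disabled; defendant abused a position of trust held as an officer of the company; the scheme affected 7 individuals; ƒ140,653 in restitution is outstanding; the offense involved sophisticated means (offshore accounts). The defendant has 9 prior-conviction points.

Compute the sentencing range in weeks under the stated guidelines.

Base offense level for reckless endangerment: 23.
R1 applies: 23 + 3 = 26.
R2 does not apply.
R3 applies: 26 − 3 = 23.
R4 applies (level before this adjustment is 23 ≥ 22, so +3): 23 + 3 = 26.
R5 applies (level before this adjustment is 26 ≥ 18, so +6): 26 + 6 = 32.
R7 applies: 32 + 2 = 34.
R8 applies: 34 + 2 = 36.
Level 36 exceeds the maximum of 28; capped at 28.
Final offense level: 28.
Criminal history: 9 prior points → Category Low (4-10).
Level 28 falls in the 27-28 band.
Grid: Level 27-28 × Category Low = 120-140 weeks.

120-140 weeks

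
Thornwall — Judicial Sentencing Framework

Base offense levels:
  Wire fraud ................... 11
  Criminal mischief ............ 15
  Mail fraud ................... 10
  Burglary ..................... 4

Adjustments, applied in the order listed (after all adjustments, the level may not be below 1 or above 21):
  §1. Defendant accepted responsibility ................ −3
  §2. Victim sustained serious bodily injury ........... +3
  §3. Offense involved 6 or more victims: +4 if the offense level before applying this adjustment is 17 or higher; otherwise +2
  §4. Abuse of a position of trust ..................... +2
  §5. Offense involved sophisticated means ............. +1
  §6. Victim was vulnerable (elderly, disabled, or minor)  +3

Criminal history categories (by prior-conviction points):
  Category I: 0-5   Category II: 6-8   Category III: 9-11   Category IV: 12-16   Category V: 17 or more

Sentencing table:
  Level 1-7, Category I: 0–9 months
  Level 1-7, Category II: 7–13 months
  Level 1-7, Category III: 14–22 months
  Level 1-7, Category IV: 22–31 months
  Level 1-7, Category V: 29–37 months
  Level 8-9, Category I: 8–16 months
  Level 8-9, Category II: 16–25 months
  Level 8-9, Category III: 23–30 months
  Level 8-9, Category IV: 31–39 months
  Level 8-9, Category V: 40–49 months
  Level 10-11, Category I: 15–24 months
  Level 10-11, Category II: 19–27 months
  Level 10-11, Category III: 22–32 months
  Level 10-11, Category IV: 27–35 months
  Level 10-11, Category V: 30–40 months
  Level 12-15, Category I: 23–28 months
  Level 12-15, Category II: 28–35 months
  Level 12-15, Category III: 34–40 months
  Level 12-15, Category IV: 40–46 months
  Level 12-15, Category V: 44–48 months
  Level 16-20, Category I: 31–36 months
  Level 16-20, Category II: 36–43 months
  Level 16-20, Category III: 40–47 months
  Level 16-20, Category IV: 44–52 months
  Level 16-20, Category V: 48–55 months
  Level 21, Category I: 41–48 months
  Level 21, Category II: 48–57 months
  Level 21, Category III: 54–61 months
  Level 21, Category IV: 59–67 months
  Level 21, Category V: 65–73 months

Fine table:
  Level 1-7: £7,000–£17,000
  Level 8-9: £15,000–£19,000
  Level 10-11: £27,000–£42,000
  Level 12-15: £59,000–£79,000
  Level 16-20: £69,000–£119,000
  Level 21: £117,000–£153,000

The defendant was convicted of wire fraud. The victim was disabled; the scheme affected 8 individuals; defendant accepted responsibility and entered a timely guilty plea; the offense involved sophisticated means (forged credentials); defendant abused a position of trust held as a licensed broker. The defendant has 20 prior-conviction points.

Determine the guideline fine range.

£69,000–£119,000

Base offense level for wire fraud: 11.
§1 applies: 11 − 3 = 8.
§2 does not apply.
§3 applies (level before this adjustment is 8 < 17, so +2): 8 + 2 = 10.
§4 applies: 10 + 2 = 12.
§5 applies: 12 + 1 = 13.
§6 applies: 13 + 3 = 16.
Final offense level: 16.
Level 16 falls in the 16-20 band.
Fine table: Level 16-20 → £69,000–£119,000.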